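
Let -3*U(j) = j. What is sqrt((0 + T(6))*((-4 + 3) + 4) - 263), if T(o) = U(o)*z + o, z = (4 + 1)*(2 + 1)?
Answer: I*sqrt(335) ≈ 18.303*I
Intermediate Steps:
z = 15 (z = 5*3 = 15)
U(j) = -j/3
T(o) = -4*o (T(o) = -o/3*15 + o = -5*o + o = -4*o)
sqrt((0 + T(6))*((-4 + 3) + 4) - 263) = sqrt((0 - 4*6)*((-4 + 3) + 4) - 263) = sqrt((0 - 24)*(-1 + 4) - 263) = sqrt(-24*3 - 263) = sqrt(-72 - 263) = sqrt(-335) = I*sqrt(335)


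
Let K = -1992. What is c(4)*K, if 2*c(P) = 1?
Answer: -996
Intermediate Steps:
c(P) = ½ (c(P) = (½)*1 = ½)
c(4)*K = (½)*(-1992) = -996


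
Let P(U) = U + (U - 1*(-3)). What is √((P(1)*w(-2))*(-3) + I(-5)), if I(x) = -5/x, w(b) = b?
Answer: √31 ≈ 5.5678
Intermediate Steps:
P(U) = 3 + 2*U (P(U) = U + (U + 3) = U + (3 + U) = 3 + 2*U)
√((P(1)*w(-2))*(-3) + I(-5)) = √(((3 + 2*1)*(-2))*(-3) - 5/(-5)) = √(((3 + 2)*(-2))*(-3) - 5*(-⅕)) = √((5*(-2))*(-3) + 1) = √(-10*(-3) + 1) = √(30 + 1) = √31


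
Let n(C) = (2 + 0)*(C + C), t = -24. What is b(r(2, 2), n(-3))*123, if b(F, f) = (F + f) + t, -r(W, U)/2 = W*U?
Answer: -5412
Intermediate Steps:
n(C) = 4*C (n(C) = 2*(2*C) = 4*C)
r(W, U) = -2*U*W (r(W, U) = -2*W*U = -2*U*W)
b(F, f) = -24 + F + f (b(F, f) = (F + f) - 24 = -24 + F + f)
b(r(2, 2), n(-3))*123 = (-24 - 2*2*2 + 4*(-3))*123 = (-24 - 8 - 12)*123 = -44*123 = -5412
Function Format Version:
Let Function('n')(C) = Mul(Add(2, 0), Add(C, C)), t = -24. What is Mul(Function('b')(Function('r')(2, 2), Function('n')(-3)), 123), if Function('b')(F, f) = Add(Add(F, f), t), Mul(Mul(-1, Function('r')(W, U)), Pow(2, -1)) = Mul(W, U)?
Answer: -5412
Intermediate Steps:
Function('n')(C) = Mul(4, C) (Function('n')(C) = Mul(2, Mul(2, C)) = Mul(4, C))
Function('r')(W, U) = Mul(-2, U, W) (Function('r')(W, U) = Mul(-2, Mul(W, U)) = Mul(-2, Mul(U, W)) = Mul(-2, U, W))
Function('b')(F, f) = Add(-24, F, f) (Function('b')(F, f) = Add(Add(F, f), -24) = Add(-24, F, f))
Mul(Function('b')(Function('r')(2, 2), Function('n')(-3)), 123) = Mul(Add(-24, Mul(-2, 2, 2), Mul(4, -3)), 123) = Mul(Add(-24, -8, -12), 123) = Mul(-44, 123) = -5412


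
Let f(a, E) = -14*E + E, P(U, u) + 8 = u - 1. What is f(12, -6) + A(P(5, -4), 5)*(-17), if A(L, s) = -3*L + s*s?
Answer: -1010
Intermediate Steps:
P(U, u) = -9 + u (P(U, u) = -8 + (u - 1) = -8 + (-1 + u) = -9 + u)
f(a, E) = -13*E
A(L, s) = s² - 3*L (A(L, s) = -3*L + s² = s² - 3*L)
f(12, -6) + A(P(5, -4), 5)*(-17) = -13*(-6) + (5² - 3*(-9 - 4))*(-17) = 78 + (25 - 3*(-13))*(-17) = 78 + (25 + 39)*(-17) = 78 + 64*(-17) = 78 - 1088 = -1010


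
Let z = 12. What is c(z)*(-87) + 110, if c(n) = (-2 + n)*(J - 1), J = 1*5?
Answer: -3370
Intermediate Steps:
J = 5
c(n) = -8 + 4*n (c(n) = (-2 + n)*(5 - 1) = (-2 + n)*4 = -8 + 4*n)
c(z)*(-87) + 110 = (-8 + 4*12)*(-87) + 110 = (-8 + 48)*(-87) + 110 = 40*(-87) + 110 = -3480 + 110 = -3370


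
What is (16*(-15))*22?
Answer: -5280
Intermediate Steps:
(16*(-15))*22 = -240*22 = -5280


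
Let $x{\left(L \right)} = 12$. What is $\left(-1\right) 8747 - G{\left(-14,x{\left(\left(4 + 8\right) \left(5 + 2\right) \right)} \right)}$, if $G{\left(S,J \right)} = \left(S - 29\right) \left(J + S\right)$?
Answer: $-8833$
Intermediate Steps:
$G{\left(S,J \right)} = \left(-29 + S\right) \left(J + S\right)$
$\left(-1\right) 8747 - G{\left(-14,x{\left(\left(4 + 8\right) \left(5 + 2\right) \right)} \right)} = \left(-1\right) 8747 - \left(\left(-14\right)^{2} - 348 - -406 + 12 \left(-14\right)\right) = -8747 - \left(196 - 348 + 406 - 168\right) = -8747 - 86 = -8833$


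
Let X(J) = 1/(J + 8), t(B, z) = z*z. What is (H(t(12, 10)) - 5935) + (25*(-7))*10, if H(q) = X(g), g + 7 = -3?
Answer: -15371/2 ≈ -7685.5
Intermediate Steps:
g = -10 (g = -7 - 3 = -10)
t(B, z) = z²
X(J) = 1/(8 + J)
H(q) = -½ (H(q) = 1/(8 - 10) = 1/(-2) = -½)
(H(t(12, 10)) - 5935) + (25*(-7))*10 = (-½ - 5935) + (25*(-7))*10 = -11871/2 - 175*10 = -11871/2 - 1750 = -15371/2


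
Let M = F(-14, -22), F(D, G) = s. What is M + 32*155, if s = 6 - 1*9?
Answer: 4957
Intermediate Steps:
s = -3 (s = 6 - 9 = -3)
F(D, G) = -3
M = -3
M + 32*155 = -3 + 32*155 = -3 + 4960 = 4957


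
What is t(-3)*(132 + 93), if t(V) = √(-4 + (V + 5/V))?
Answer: 75*I*√78 ≈ 662.38*I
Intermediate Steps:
t(V) = √(-4 + V + 5/V)
t(-3)*(132 + 93) = √(-4 - 3 + 5/(-3))*(132 + 93) = √(-4 - 3 + 5*(-⅓))*225 = √(-4 - 3 - 5/3)*225 = √(-26/3)*225 = (I*√78/3)*225 = 75*I*√78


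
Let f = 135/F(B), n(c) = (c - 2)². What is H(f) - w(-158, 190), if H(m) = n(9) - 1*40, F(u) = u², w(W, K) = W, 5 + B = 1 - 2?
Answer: 167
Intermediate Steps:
B = -6 (B = -5 + (1 - 2) = -5 - 1 = -6)
n(c) = (-2 + c)²
f = 15/4 (f = 135/((-6)²) = 135/36 = 135*(1/36) = 15/4 ≈ 3.7500)
H(m) = 9 (H(m) = (-2 + 9)² - 1*40 = 7² - 40 = 49 - 40 = 9)
H(f) - w(-158, 190) = 9 - 1*(-158) = 9 + 158 = 167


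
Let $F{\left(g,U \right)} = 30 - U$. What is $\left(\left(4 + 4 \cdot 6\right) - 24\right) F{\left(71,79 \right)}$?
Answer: $-196$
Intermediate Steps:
$\left(\left(4 + 4 \cdot 6\right) - 24\right) F{\left(71,79 \right)} = \left(\left(4 + 4 \cdot 6\right) - 24\right) \left(30 - 79\right) = \left(\left(4 + 24\right) - 24\right) \left(30 - 79\right) = \left(28 - 24\right) \left(-49\right) = 4 \left(-49\right) = -196$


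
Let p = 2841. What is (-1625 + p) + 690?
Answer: 1906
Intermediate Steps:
(-1625 + p) + 690 = (-1625 + 2841) + 690 = 1216 + 690 = 1906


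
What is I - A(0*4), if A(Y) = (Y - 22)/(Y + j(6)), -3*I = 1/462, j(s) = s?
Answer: 5081/1386 ≈ 3.6659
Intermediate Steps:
I = -1/1386 (I = -⅓/462 = -⅓*1/462 = -1/1386 ≈ -0.00072150)
A(Y) = (-22 + Y)/(6 + Y) (A(Y) = (Y - 22)/(Y + 6) = (-22 + Y)/(6 + Y))
I - A(0*4) = -1/1386 - (-22 + 0*4)/(6 + 0*4) = -1/1386 - (-22 + 0)/(6 + 0) = -1/1386 - (-22)/6 = -1/1386 - 1*(-11/3) = -1/1386 + 11/3 = 5081/1386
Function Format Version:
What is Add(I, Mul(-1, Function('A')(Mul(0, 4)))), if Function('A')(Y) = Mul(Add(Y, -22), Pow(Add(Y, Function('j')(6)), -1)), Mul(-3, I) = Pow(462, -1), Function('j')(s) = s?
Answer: Rational(5081, 1386) ≈ 3.6659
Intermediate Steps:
I = Rational(-1, 1386) (I = Mul(Rational(-1, 3), Pow(462, -1)) = Mul(Rational(-1, 3), Rational(1, 462)) = Rational(-1, 1386) ≈ -0.00072150)
Function('A')(Y) = Mul(Pow(Add(6, Y), -1), Add(-22, Y)) (Function('A')(Y) = Mul(Add(Y, -22), Pow(Add(Y, 6), -1)) = Mul(Add(-22, Y), Pow(Add(6, Y), -1)) = Mul(Pow(Add(6, Y), -1), Add(-22, Y)))
Add(I, Mul(-1, Function('A')(Mul(0, 4)))) = Add(Rational(-1, 1386), Mul(-1, Mul(Pow(Add(6, Mul(0, 4)), -1), Add(-22, Mul(0, 4))))) = Add(Rational(-1, 1386), Mul(-1, Mul(Pow(Add(6, 0), -1), Add(-22, 0)))) = Add(Rational(-1, 1386), Mul(-1, Mul(Pow(6, -1), -22))) = Add(Rational(-1, 1386), Mul(-1, Mul(Rational(1, 6), -22))) = Add(Rational(-1, 1386), Mul(-1, Rational(-11, 3))) = Add(Rational(-1, 1386), Rational(11, 3)) = Rational(5081, 1386)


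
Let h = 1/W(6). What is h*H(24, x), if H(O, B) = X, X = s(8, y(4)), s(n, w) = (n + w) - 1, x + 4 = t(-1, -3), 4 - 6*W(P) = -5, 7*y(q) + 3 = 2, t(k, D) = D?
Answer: 32/7 ≈ 4.5714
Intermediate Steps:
y(q) = -⅐ (y(q) = -3/7 + (⅐)*2 = -3/7 + 2/7 = -⅐)
W(P) = 3/2 (W(P) = ⅔ - ⅙*(-5) = ⅔ + ⅚ = 3/2)
x = -7 (x = -4 - 3 = -7)
h = ⅔ (h = 1/(3/2) = ⅔ ≈ 0.66667)
s(n, w) = -1 + n + w
X = 48/7 (X = -1 + 8 - ⅐ = 48/7 ≈ 6.8571)
H(O, B) = 48/7
h*H(24, x) = (⅔)*(48/7) = 32/7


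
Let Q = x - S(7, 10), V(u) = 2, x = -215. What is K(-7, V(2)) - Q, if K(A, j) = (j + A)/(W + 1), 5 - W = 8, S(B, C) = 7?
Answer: 449/2 ≈ 224.50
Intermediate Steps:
W = -3 (W = 5 - 1*8 = 5 - 8 = -3)
K(A, j) = -A/2 - j/2 (K(A, j) = (j + A)/(-3 + 1) = (A + j)/(-2) = (A + j)*(-½) = -A/2 - j/2)
Q = -222 (Q = -215 - 1*7 = -215 - 7 = -222)
K(-7, V(2)) - Q = (-½*(-7) - ½*2) - 1*(-222) = (7/2 - 1) + 222 = 5/2 + 222 = 449/2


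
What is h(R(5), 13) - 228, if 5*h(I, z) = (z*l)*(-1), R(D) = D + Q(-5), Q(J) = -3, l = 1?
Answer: -1153/5 ≈ -230.60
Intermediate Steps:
R(D) = -3 + D (R(D) = D - 3 = -3 + D)
h(I, z) = -z/5 (h(I, z) = ((z*1)*(-1))/5 = (z*(-1))/5 = (-z)/5 = -z/5)
h(R(5), 13) - 228 = -⅕*13 - 228 = -13/5 - 228 = -1153/5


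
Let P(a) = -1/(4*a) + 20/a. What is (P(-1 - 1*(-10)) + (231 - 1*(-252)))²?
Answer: 305096089/1296 ≈ 2.3541e+5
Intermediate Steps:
P(a) = 79/(4*a) (P(a) = -1/(4*a) + 20/a = 79/(4*a))
(P(-1 - 1*(-10)) + (231 - 1*(-252)))² = (79/(4*(-1 - 1*(-10))) + (231 - 1*(-252)))² = (79/(4*(-1 + 10)) + (231 + 252))² = ((79/4)/9 + 483)² = ((79/4)*(⅑) + 483)² = (79/36 + 483)² = (17467/36)² = 305096089/1296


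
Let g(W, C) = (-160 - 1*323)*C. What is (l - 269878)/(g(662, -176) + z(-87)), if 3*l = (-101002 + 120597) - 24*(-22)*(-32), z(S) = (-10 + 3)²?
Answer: -806935/255171 ≈ -3.1623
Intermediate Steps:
z(S) = 49 (z(S) = (-7)² = 49)
g(W, C) = -483*C (g(W, C) = (-160 - 323)*C = -483*C)
l = 2699/3 (l = ((-101002 + 120597) - 24*(-22)*(-32))/3 = (19595 + 528*(-32))/3 = (19595 - 16896)/3 = (⅓)*2699 = 2699/3 ≈ 899.67)
(l - 269878)/(g(662, -176) + z(-87)) = (2699/3 - 269878)/(-483*(-176) + 49) = -806935/(3*(85008 + 49)) = -806935/3/85057 = -806935/3*1/85057 = -806935/255171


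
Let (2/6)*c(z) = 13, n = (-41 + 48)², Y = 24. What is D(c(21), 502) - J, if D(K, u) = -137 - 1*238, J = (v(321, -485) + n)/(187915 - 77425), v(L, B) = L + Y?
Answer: -20717072/55245 ≈ -375.00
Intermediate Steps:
v(L, B) = 24 + L (v(L, B) = L + 24 = 24 + L)
n = 49 (n = 7² = 49)
c(z) = 39 (c(z) = 3*13 = 39)
J = 197/55245 (J = ((24 + 321) + 49)/(187915 - 77425) = (345 + 49)/110490 = 394*(1/110490) = 197/55245 ≈ 0.0035659)
D(K, u) = -375 (D(K, u) = -137 - 238 = -375)
D(c(21), 502) - J = -375 - 1*197/55245 = -375 - 197/55245 = -20717072/55245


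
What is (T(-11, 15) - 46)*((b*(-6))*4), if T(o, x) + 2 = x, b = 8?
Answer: 6336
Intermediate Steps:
T(o, x) = -2 + x
(T(-11, 15) - 46)*((b*(-6))*4) = ((-2 + 15) - 46)*((8*(-6))*4) = (13 - 46)*(-48*4) = -33*(-192) = 6336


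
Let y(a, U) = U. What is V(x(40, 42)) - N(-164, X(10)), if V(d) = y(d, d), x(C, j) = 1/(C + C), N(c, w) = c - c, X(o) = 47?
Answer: 1/80 ≈ 0.012500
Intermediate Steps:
N(c, w) = 0
x(C, j) = 1/(2*C)
V(d) = d
V(x(40, 42)) - N(-164, X(10)) = (½)/40 - 1*0 = (½)*(1/40) + 0 = 1/80 + 0 = 1/80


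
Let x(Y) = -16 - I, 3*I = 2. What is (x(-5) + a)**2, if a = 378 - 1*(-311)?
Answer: 4068289/9 ≈ 4.5203e+5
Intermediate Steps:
a = 689 (a = 378 + 311 = 689)
I = 2/3 (I = (1/3)*2 = 2/3 ≈ 0.66667)
x(Y) = -50/3 (x(Y) = -16 - 1*2/3 = -16 - 2/3 = -50/3)
(x(-5) + a)**2 = (-50/3 + 689)**2 = (2017/3)**2 = 4068289/9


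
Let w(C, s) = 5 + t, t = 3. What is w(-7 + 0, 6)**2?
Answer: 64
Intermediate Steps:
w(C, s) = 8 (w(C, s) = 5 + 3 = 8)
w(-7 + 0, 6)**2 = 8**2 = 64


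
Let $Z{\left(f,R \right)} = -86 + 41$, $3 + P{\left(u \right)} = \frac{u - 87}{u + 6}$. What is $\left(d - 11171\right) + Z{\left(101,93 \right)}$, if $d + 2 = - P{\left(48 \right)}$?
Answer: $- \frac{201857}{18} \approx -11214.0$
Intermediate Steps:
$P{\left(u \right)} = -3 + \frac{-87 + u}{6 + u}$ ($P{\left(u \right)} = -3 + \frac{u - 87}{u + 6} = -3 + \frac{-87 + u}{6 + u}$)
$Z{\left(f,R \right)} = -45$
$d = \frac{31}{18}$ ($d = -2 - \frac{-105 - 96}{6 + 48} = -2 - \frac{-105 - 96}{54} = -2 - \frac{1}{54} \left(-201\right) = -2 - - \frac{67}{18} = -2 + \frac{67}{18} = \frac{31}{18} \approx 1.7222$)
$\left(d - 11171\right) + Z{\left(101,93 \right)} = \left(\frac{31}{18} - 11171\right) - 45 = - \frac{201047}{18} - 45 = - \frac{201857}{18}$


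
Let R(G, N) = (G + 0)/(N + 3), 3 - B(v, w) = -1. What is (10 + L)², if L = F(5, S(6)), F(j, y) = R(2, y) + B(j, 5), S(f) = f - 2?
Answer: 10000/49 ≈ 204.08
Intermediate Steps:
B(v, w) = 4 (B(v, w) = 3 - 1*(-1) = 3 + 1 = 4)
R(G, N) = G/(3 + N)
S(f) = -2 + f
F(j, y) = 4 + 2/(3 + y) (F(j, y) = 2/(3 + y) + 4 = 4 + 2/(3 + y))
L = 30/7 (L = 2*(7 + 2*(-2 + 6))/(3 + (-2 + 6)) = 2*(7 + 2*4)/(3 + 4) = 2*(7 + 8)/7 = 2*(⅐)*15 = 30/7 ≈ 4.2857)
(10 + L)² = (10 + 30/7)² = (100/7)² = 10000/49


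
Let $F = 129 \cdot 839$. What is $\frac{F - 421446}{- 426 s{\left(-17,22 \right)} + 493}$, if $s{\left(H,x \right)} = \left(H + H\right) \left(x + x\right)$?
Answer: $- \frac{313215}{637789} \approx -0.4911$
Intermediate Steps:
$F = 108231$
$s{\left(H,x \right)} = 4 H x$ ($s{\left(H,x \right)} = 2 H 2 x = 4 H x$)
$\frac{F - 421446}{- 426 s{\left(-17,22 \right)} + 493} = \frac{108231 - 421446}{- 426 \cdot 4 \left(-17\right) 22 + 493} = \frac{108231 - 421446}{\left(-426\right) \left(-1496\right) + 493} = - \frac{313215}{637296 + 493} = - \frac{313215}{637789}$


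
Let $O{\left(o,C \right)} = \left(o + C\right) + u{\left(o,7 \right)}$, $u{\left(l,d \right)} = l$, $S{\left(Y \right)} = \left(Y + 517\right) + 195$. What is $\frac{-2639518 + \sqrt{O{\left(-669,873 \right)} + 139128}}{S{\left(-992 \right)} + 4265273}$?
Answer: $- \frac{2639518}{4264993} + \frac{3 \sqrt{15407}}{4264993} \approx -0.61879$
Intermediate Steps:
$S{\left(Y \right)} = 712 + Y$ ($S{\left(Y \right)} = \left(517 + Y\right) + 195 = 712 + Y$)
$O{\left(o,C \right)} = C + 2 o$ ($O{\left(o,C \right)} = \left(o + C\right) + o = \left(C + o\right) + o = C + 2 o$)
$\frac{-2639518 + \sqrt{O{\left(-669,873 \right)} + 139128}}{S{\left(-992 \right)} + 4265273} = \frac{-2639518 + \sqrt{\left(873 + 2 \left(-669\right)\right) + 139128}}{\left(712 - 992\right) + 4265273} = \frac{-2639518 + \sqrt{\left(873 - 1338\right) + 139128}}{-280 + 4265273} = \frac{-2639518 + \sqrt{-465 + 139128}}{4264993} = \left(-2639518 + \sqrt{138663}\right) \frac{1}{4264993} = \left(-2639518 + 3 \sqrt{15407}\right) \frac{1}{4264993} = - \frac{2639518}{4264993} + \frac{3 \sqrt{15407}}{4264993}$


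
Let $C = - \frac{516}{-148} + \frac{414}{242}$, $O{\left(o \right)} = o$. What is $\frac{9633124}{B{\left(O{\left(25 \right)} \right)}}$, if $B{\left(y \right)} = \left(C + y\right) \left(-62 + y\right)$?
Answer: $- \frac{1165608004}{135193} \approx -8621.8$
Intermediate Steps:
$C = \frac{23268}{4477}$ ($C = \left(-516\right) \left(- \frac{1}{148}\right) + 414 \cdot \frac{1}{242} = \frac{129}{37} + \frac{207}{121} = \frac{23268}{4477} \approx 5.1972$)
$B{\left(y \right)} = \left(-62 + y\right) \left(\frac{23268}{4477} + y\right)$ ($B{\left(y \right)} = \left(\frac{23268}{4477} + y\right) \left(-62 + y\right) = \left(-62 + y\right) \left(\frac{23268}{4477} + y\right)$)
$\frac{9633124}{B{\left(O{\left(25 \right)} \right)}} = \frac{9633124}{- \frac{1442616}{4477} + 25^{2} - \frac{6357650}{4477}} = \frac{9633124}{- \frac{1442616}{4477} + 625 - \frac{6357650}{4477}} = \frac{9633124}{- \frac{135193}{121}} = 9633124 \left(- \frac{121}{135193}\right) = - \frac{1165608004}{135193}$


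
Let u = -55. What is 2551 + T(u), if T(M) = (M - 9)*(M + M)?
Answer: 9591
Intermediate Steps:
T(M) = 2*M*(-9 + M) (T(M) = (-9 + M)*(2*M) = 2*M*(-9 + M))
2551 + T(u) = 2551 + 2*(-55)*(-9 - 55) = 2551 + 2*(-55)*(-64) = 2551 + 7040 = 9591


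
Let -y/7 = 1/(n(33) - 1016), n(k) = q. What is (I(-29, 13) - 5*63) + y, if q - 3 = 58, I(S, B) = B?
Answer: -288403/955 ≈ -301.99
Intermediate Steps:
q = 61 (q = 3 + 58 = 61)
n(k) = 61
y = 7/955 (y = -7/(61 - 1016) = -7/(-955) = -7*(-1/955) = 7/955 ≈ 0.0073298)
(I(-29, 13) - 5*63) + y = (13 - 5*63) + 7/955 = (13 - 315) + 7/955 = -302 + 7/955 = -288403/955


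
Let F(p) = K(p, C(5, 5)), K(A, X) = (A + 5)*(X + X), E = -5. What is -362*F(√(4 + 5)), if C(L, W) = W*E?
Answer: 144800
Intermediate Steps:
C(L, W) = -5*W (C(L, W) = W*(-5) = -5*W)
K(A, X) = 2*X*(5 + A) (K(A, X) = (5 + A)*(2*X) = 2*X*(5 + A))
F(p) = -250 - 50*p (F(p) = 2*(-5*5)*(5 + p) = 2*(-25)*(5 + p) = -250 - 50*p)
-362*F(√(4 + 5)) = -362*(-250 - 50*√(4 + 5)) = -362*(-250 - 50*√9) = -362*(-250 - 50*3) = -362*(-250 - 150) = -362*(-400) = 144800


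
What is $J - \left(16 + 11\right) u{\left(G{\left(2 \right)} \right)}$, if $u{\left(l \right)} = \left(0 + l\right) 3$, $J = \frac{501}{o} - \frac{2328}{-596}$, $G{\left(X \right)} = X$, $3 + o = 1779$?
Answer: $- \frac{13920269}{88208} \approx -157.81$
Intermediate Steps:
$o = 1776$ ($o = -3 + 1779 = 1776$)
$J = \frac{369427}{88208}$ ($J = \frac{501}{1776} - \frac{2328}{-596} = 501 \cdot \frac{1}{1776} - - \frac{582}{149} = \frac{167}{592} + \frac{582}{149} = \frac{369427}{88208} \approx 4.1881$)
$u{\left(l \right)} = 3 l$ ($u{\left(l \right)} = l 3 = 3 l$)
$J - \left(16 + 11\right) u{\left(G{\left(2 \right)} \right)} = \frac{369427}{88208} - \left(16 + 11\right) 3 \cdot 2 = \frac{369427}{88208} - 27 \cdot 6 = \frac{369427}{88208} - 162 = - \frac{13920269}{88208}$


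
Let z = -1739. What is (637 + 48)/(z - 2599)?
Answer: -685/4338 ≈ -0.15791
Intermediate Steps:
(637 + 48)/(z - 2599) = (637 + 48)/(-1739 - 2599) = 685/(-4338) = 685*(-1/4338) = -685/4338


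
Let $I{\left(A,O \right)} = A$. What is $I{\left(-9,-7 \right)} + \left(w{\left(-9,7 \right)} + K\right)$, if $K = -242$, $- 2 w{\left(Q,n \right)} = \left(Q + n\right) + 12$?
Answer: $-256$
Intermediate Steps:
$w{\left(Q,n \right)} = -6 - \frac{Q}{2} - \frac{n}{2}$ ($w{\left(Q,n \right)} = - \frac{\left(Q + n\right) + 12}{2} = - \frac{12 + Q + n}{2} = -6 - \frac{Q}{2} - \frac{n}{2}$)
$I{\left(-9,-7 \right)} + \left(w{\left(-9,7 \right)} + K\right) = -9 - 247 = -256$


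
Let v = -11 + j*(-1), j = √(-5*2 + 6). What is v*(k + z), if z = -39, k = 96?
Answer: -627 - 114*I ≈ -627.0 - 114.0*I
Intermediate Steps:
j = 2*I (j = √(-10 + 6) = √(-4) = 2*I ≈ 2.0*I)
v = -11 - 2*I (v = -11 + (2*I)*(-1) = -11 - 2*I ≈ -11.0 - 2.0*I)
v*(k + z) = (-11 - 2*I)*(96 - 39) = (-11 - 2*I)*57 = -627 - 114*I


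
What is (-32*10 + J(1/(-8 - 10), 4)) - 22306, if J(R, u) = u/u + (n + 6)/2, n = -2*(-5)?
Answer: -22617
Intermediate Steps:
n = 10
J(R, u) = 9 (J(R, u) = u/u + (10 + 6)/2 = 1 + 16*(½) = 1 + 8 = 9)
(-32*10 + J(1/(-8 - 10), 4)) - 22306 = (-32*10 + 9) - 22306 = (-320 + 9) - 22306 = -311 - 22306 = -22617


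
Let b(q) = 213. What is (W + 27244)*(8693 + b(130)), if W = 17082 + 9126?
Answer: 476043512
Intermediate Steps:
W = 26208
(W + 27244)*(8693 + b(130)) = (26208 + 27244)*(8693 + 213) = 53452*8906 = 476043512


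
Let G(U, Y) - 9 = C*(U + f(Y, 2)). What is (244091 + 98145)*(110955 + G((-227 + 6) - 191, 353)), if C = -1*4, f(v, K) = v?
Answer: 38056643200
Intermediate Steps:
C = -4
G(U, Y) = 9 - 4*U - 4*Y (G(U, Y) = 9 - 4*(U + Y) = 9 + (-4*U - 4*Y) = 9 - 4*U - 4*Y)
(244091 + 98145)*(110955 + G((-227 + 6) - 191, 353)) = (244091 + 98145)*(110955 + (9 - 4*((-227 + 6) - 191) - 4*353)) = 342236*(110955 + (9 - 4*(-221 - 191) - 1412)) = 342236*(110955 + (9 - 4*(-412) - 1412)) = 342236*(110955 + (9 + 1648 - 1412)) = 342236*(110955 + 245) = 342236*111200 = 38056643200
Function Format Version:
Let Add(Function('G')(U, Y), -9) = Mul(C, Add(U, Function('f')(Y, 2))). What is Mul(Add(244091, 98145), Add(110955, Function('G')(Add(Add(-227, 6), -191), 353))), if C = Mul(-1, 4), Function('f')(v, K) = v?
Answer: 38056643200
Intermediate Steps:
C = -4
Function('G')(U, Y) = Add(9, Mul(-4, U), Mul(-4, Y)) (Function('G')(U, Y) = Add(9, Mul(-4, Add(U, Y))) = Add(9, Add(Mul(-4, U), Mul(-4, Y))) = Add(9, Mul(-4, U), Mul(-4, Y)))
Mul(Add(244091, 98145), Add(110955, Function('G')(Add(Add(-227, 6), -191), 353))) = Mul(Add(244091, 98145), Add(110955, Add(9, Mul(-4, Add(Add(-227, 6), -191)), Mul(-4, 353)))) = Mul(342236, Add(110955, Add(9, Mul(-4, Add(-221, -191)), -1412))) = Mul(342236, Add(110955, Add(9, Mul(-4, -412), -1412))) = Mul(342236, Add(110955, Add(9, 1648, -1412))) = Mul(342236, Add(110955, 245)) = Mul(342236, 111200) = 38056643200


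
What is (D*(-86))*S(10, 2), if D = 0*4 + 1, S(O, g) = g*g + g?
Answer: -516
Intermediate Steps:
S(O, g) = g + g**2 (S(O, g) = g**2 + g = g + g**2)
D = 1 (D = 0 + 1 = 1)
(D*(-86))*S(10, 2) = (1*(-86))*(2*(1 + 2)) = -172*3 = -86*6 = -516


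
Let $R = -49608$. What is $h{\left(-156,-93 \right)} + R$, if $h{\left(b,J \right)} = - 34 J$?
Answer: $-46446$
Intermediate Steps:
$h{\left(-156,-93 \right)} + R = \left(-34\right) \left(-93\right) - 49608 = 3162 - 49608 = -46446$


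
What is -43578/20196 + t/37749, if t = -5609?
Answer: -32561209/14118126 ≈ -2.3063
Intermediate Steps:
-43578/20196 + t/37749 = -43578/20196 - 5609/37749 = -43578*1/20196 - 5609*1/37749 = -807/374 - 5609/37749 = -32561209/14118126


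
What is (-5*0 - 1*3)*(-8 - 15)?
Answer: 69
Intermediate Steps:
(-5*0 - 1*3)*(-8 - 15) = (0 - 3)*(-23) = -3*(-23) = 69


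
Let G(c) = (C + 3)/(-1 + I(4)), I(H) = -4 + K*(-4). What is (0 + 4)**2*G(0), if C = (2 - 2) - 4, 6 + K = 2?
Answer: -16/11 ≈ -1.4545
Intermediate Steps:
K = -4 (K = -6 + 2 = -4)
I(H) = 12 (I(H) = -4 - 4*(-4) = -4 + 16 = 12)
C = -4 (C = 0 - 4 = -4)
G(c) = -1/11 (G(c) = (-4 + 3)/(-1 + 12) = -1/11)
(0 + 4)**2*G(0) = (0 + 4)**2*(-1/11) = 4**2*(-1/11) = 16*(-1/11) = -16/11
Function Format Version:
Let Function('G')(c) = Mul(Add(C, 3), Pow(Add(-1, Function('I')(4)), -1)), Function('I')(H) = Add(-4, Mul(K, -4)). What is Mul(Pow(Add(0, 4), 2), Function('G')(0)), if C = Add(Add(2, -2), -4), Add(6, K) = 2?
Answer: Rational(-16, 11) ≈ -1.4545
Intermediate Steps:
K = -4 (K = Add(-6, 2) = -4)
Function('I')(H) = 12 (Function('I')(H) = Add(-4, Mul(-4, -4)) = Add(-4, 16) = 12)
C = -4 (C = Add(0, -4) = -4)
Function('G')(c) = Rational(-1, 11) (Function('G')(c) = Mul(Add(-4, 3), Pow(Add(-1, 12), -1)) = Mul(-1, Pow(11, -1)) = Mul(-1, Rational(1, 11)) = Rational(-1, 11))
Mul(Pow(Add(0, 4), 2), Function('G')(0)) = Mul(Pow(Add(0, 4), 2), Rational(-1, 11)) = Mul(Pow(4, 2), Rational(-1, 11)) = Mul(16, Rational(-1, 11)) = Rational(-16, 11)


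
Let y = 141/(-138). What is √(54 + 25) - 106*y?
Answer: 2491/23 + √79 ≈ 117.19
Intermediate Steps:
y = -47/46 (y = 141*(-1/138) = -47/46 ≈ -1.0217)
√(54 + 25) - 106*y = √(54 + 25) - 106*(-47/46) = √79 + 2491/23 = 2491/23 + √79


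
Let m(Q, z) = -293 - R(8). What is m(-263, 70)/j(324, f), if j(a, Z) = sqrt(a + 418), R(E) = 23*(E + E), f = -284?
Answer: -661*sqrt(742)/742 ≈ -24.266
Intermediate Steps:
R(E) = 46*E (R(E) = 23*(2*E) = 46*E)
j(a, Z) = sqrt(418 + a)
m(Q, z) = -661 (m(Q, z) = -293 - 46*8 = -293 - 1*368 = -293 - 368 = -661)
m(-263, 70)/j(324, f) = -661/sqrt(418 + 324) = -661*sqrt(742)/742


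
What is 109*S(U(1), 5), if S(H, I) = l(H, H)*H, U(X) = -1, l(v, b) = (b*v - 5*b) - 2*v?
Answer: -872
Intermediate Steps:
l(v, b) = -5*b - 2*v + b*v (l(v, b) = (-5*b + b*v) - 2*v = -5*b - 2*v + b*v)
S(H, I) = H*(H**2 - 7*H) (S(H, I) = (-5*H - 2*H + H*H)*H = (-5*H - 2*H + H**2)*H = (H**2 - 7*H)*H = H*(H**2 - 7*H))
109*S(U(1), 5) = 109*((-1)**2*(-7 - 1)) = 109*(1*(-8)) = 109*(-8) = -872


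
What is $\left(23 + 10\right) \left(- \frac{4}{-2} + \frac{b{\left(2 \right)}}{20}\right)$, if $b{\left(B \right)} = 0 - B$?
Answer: $\frac{627}{10} \approx 62.7$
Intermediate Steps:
$b{\left(B \right)} = - B$
$\left(23 + 10\right) \left(- \frac{4}{-2} + \frac{b{\left(2 \right)}}{20}\right) = \left(23 + 10\right) \left(- \frac{4}{-2} + \frac{\left(-1\right) 2}{20}\right) = 33 \left(\left(-4\right) \left(- \frac{1}{2}\right) - \frac{1}{10}\right) = 33 \left(2 - \frac{1}{10}\right) = 33 \cdot \frac{19}{10} = \frac{627}{10}$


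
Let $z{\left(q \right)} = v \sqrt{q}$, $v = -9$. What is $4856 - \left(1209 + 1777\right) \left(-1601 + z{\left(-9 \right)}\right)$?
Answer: $4785442 + 80622 i \approx 4.7854 \cdot 10^{6} + 80622.0 i$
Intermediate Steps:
$z{\left(q \right)} = - 9 \sqrt{q}$
$4856 - \left(1209 + 1777\right) \left(-1601 + z{\left(-9 \right)}\right) = 4856 - \left(1209 + 1777\right) \left(-1601 - 9 \sqrt{-9}\right) = 4856 - 2986 \left(-1601 - 9 \cdot 3 i\right) = 4856 - 2986 \left(-1601 - 27 i\right) = 4856 - \left(-4780586 - 80622 i\right) = 4856 + \left(4780586 + 80622 i\right) = 4785442 + 80622 i$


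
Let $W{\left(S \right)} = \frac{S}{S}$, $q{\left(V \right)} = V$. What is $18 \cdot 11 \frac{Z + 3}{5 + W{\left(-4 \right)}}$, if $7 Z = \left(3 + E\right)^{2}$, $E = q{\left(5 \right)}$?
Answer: $\frac{2805}{7} \approx 400.71$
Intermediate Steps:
$E = 5$
$W{\left(S \right)} = 1$
$Z = \frac{64}{7}$ ($Z = \frac{\left(3 + 5\right)^{2}}{7} = \frac{8^{2}}{7} = \frac{1}{7} \cdot 64 = \frac{64}{7} \approx 9.1429$)
$18 \cdot 11 \frac{Z + 3}{5 + W{\left(-4 \right)}} = 18 \cdot 11 \frac{\frac{64}{7} + 3}{5 + 1} = 198 \frac{85}{7 \cdot 6} = 198 \cdot \frac{85}{7} \cdot \frac{1}{6} = 198 \cdot \frac{85}{42} = \frac{2805}{7}$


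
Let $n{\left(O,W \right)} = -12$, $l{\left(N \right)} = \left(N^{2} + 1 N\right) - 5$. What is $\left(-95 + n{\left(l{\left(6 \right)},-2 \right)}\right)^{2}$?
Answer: $11449$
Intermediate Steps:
$l{\left(N \right)} = -5 + N + N^{2}$ ($l{\left(N \right)} = \left(N^{2} + N\right) - 5 = \left(N + N^{2}\right) - 5 = -5 + N + N^{2}$)
$\left(-95 + n{\left(l{\left(6 \right)},-2 \right)}\right)^{2} = \left(-95 - 12\right)^{2} = \left(-107\right)^{2} = 11449$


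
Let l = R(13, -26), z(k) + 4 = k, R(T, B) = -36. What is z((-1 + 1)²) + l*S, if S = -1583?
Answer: 56984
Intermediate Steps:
z(k) = -4 + k
l = -36
z((-1 + 1)²) + l*S = (-4 + (-1 + 1)²) - 36*(-1583) = (-4 + 0²) + 56988 = (-4 + 0) + 56988 = -4 + 56988 = 56984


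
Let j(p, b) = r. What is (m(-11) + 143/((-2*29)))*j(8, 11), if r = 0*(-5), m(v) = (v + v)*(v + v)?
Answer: 0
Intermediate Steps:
m(v) = 4*v² (m(v) = (2*v)*(2*v) = 4*v²)
r = 0
j(p, b) = 0
(m(-11) + 143/((-2*29)))*j(8, 11) = (4*(-11)² + 143/((-2*29)))*0 = (4*121 + 143/(-58))*0 = (484 + 143*(-1/58))*0 = (484 - 143/58)*0 = (27929/58)*0 = 0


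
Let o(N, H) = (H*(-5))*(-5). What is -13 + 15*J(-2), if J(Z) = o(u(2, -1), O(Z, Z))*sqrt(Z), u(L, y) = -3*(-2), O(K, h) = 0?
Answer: -13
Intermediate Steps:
u(L, y) = 6
o(N, H) = 25*H (o(N, H) = -5*H*(-5) = 25*H)
J(Z) = 0 (J(Z) = (25*0)*sqrt(Z) = 0*sqrt(Z) = 0)
-13 + 15*J(-2) = -13 + 15*0 = -13 + 0 = -13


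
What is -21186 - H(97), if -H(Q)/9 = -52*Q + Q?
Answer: -65709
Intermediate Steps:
H(Q) = 459*Q (H(Q) = -9*(-52*Q + Q) = -(-459)*Q = 459*Q)
-21186 - H(97) = -21186 - 459*97 = -21186 - 1*44523 = -21186 - 44523 = -65709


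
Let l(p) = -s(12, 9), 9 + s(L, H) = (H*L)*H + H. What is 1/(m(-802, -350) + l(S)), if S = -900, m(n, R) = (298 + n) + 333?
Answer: -1/1143 ≈ -0.00087489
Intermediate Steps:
s(L, H) = -9 + H + L*H² (s(L, H) = -9 + ((H*L)*H + H) = -9 + (L*H² + H) = -9 + (H + L*H²) = -9 + H + L*H²)
m(n, R) = 631 + n
l(p) = -972 (l(p) = -(-9 + 9 + 12*9²) = -(-9 + 9 + 12*81) = -(-9 + 9 + 972) = -1*972 = -972)
1/(m(-802, -350) + l(S)) = 1/((631 - 802) - 972) = 1/(-171 - 972) = 1/(-1143) = -1/1143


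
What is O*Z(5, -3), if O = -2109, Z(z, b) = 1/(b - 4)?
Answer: 2109/7 ≈ 301.29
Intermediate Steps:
Z(z, b) = 1/(-4 + b)
O*Z(5, -3) = -2109/(-4 - 3) = -2109/(-7) = -2109*(-⅐) = 2109/7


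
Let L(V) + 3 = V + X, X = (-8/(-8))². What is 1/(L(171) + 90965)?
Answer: 1/91134 ≈ 1.0973e-5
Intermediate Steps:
X = 1 (X = (-8*(-⅛))² = 1² = 1)
L(V) = -2 + V (L(V) = -3 + (V + 1) = -3 + (1 + V) = -2 + V)
1/(L(171) + 90965) = 1/((-2 + 171) + 90965) = 1/(169 + 90965) = 1/91134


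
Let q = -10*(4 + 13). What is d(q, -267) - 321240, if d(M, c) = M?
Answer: -321410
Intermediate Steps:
q = -170 (q = -10*17 = -170)
d(q, -267) - 321240 = -170 - 321240 = -321410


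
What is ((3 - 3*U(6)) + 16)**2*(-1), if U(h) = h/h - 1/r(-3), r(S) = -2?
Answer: -841/4 ≈ -210.25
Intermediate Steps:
U(h) = 3/2 (U(h) = h/h - 1/(-2) = 1 - 1*(-1/2) = 1 + 1/2 = 3/2)
((3 - 3*U(6)) + 16)**2*(-1) = ((3 - 3*3/2) + 16)**2*(-1) = ((3 - 9/2) + 16)**2*(-1) = (-3/2 + 16)**2*(-1) = (29/2)**2*(-1) = (841/4)*(-1) = -841/4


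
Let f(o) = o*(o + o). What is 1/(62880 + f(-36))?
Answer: 1/65472 ≈ 1.5274e-5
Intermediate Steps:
f(o) = 2*o² (f(o) = o*(2*o) = 2*o²)
1/(62880 + f(-36)) = 1/(62880 + 2*(-36)²) = 1/(62880 + 2*1296) = 1/(62880 + 2592) = 1/65472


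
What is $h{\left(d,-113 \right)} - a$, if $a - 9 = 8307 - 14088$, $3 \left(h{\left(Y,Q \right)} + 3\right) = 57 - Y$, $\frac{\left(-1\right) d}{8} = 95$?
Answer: $\frac{18124}{3} \approx 6041.3$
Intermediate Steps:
$d = -760$ ($d = \left(-8\right) 95 = -760$)
$h{\left(Y,Q \right)} = 16 - \frac{Y}{3}$ ($h{\left(Y,Q \right)} = -3 + \frac{57 - Y}{3} = -3 - \left(-19 + \frac{Y}{3}\right) = 16 - \frac{Y}{3}$)
$a = -5772$ ($a = 9 + \left(8307 - 14088\right) = 9 - 5781 = -5772$)
$h{\left(d,-113 \right)} - a = \left(16 - - \frac{760}{3}\right) - -5772 = \left(16 + \frac{760}{3}\right) + 5772 = \frac{808}{3} + 5772 = \frac{18124}{3}$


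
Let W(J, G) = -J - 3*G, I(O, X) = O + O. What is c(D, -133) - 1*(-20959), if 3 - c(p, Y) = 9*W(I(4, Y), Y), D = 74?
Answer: 17443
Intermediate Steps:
I(O, X) = 2*O
c(p, Y) = 75 + 27*Y (c(p, Y) = 3 - 9*(-2*4 - 3*Y) = 3 - 9*(-1*8 - 3*Y) = 3 - 9*(-8 - 3*Y) = 3 - (-72 - 27*Y) = 3 + (72 + 27*Y) = 75 + 27*Y)
c(D, -133) - 1*(-20959) = (75 + 27*(-133)) - 1*(-20959) = (75 - 3591) + 20959 = -3516 + 20959 = 17443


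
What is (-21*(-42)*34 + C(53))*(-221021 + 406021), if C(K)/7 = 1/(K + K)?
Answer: 294032987500/53 ≈ 5.5478e+9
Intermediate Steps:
C(K) = 7/(2*K) (C(K) = 7/(K + K) = 7/((2*K)) = 7*(1/(2*K)) = 7/(2*K))
(-21*(-42)*34 + C(53))*(-221021 + 406021) = (-21*(-42)*34 + (7/2)/53)*(-221021 + 406021) = (882*34 + (7/2)*(1/53))*185000 = (29988 + 7/106)*185000 = (3178735/106)*185000 = 294032987500/53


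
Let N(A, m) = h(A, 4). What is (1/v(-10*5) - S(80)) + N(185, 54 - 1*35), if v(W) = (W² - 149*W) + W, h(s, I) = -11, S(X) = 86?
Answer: -960299/9900 ≈ -97.000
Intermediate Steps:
v(W) = W² - 148*W
N(A, m) = -11
(1/v(-10*5) - S(80)) + N(185, 54 - 1*35) = (1/((-10*5)*(-148 - 10*5)) - 1*86) - 11 = (1/(-50*(-148 - 50)) - 86) - 11 = (1/(-50*(-198)) - 86) - 11 = (1/9900 - 86) - 11 = -851399/9900 - 11 = -960299/9900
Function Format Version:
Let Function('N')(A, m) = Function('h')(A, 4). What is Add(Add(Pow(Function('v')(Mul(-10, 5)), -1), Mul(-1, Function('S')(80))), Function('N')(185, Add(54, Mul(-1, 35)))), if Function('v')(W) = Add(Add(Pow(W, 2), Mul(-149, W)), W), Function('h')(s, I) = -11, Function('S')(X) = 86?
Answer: Rational(-960299, 9900) ≈ -97.000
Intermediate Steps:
Function('v')(W) = Add(Pow(W, 2), Mul(-148, W))
Function('N')(A, m) = -11
Add(Add(Pow(Function('v')(Mul(-10, 5)), -1), Mul(-1, Function('S')(80))), Function('N')(185, Add(54, Mul(-1, 35)))) = Add(Add(Pow(Mul(Mul(-10, 5), Add(-148, Mul(-10, 5))), -1), Mul(-1, 86)), -11) = Add(Add(Pow(Mul(-50, Add(-148, -50)), -1), -86), -11) = Add(Add(Pow(Mul(-50, -198), -1), -86), -11) = Add(Add(Pow(9900, -1), -86), -11) = Add(Add(Rational(1, 9900), -86), -11) = Add(Rational(-851399, 9900), -11) = Rational(-960299, 9900)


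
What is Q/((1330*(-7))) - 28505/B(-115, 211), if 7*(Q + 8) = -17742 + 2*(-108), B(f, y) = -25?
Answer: 37162424/32585 ≈ 1140.5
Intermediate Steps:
Q = -18014/7 (Q = -8 + (-17742 + 2*(-108))/7 = -8 + (-17742 - 216)/7 = -8 + (1/7)*(-17958) = -8 - 17958/7 = -18014/7 ≈ -2573.4)
Q/((1330*(-7))) - 28505/B(-115, 211) = -18014/(7*(1330*(-7))) - 28505/(-25) = -18014/7/(-9310) - 28505*(-1/25) = -18014/7*(-1/9310) + 5701/5 = 9007/32585 + 5701/5 = 37162424/32585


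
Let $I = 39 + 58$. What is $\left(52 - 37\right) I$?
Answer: $1455$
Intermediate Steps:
$I = 97$
$\left(52 - 37\right) I = \left(52 - 37\right) 97 = 15 \cdot 97 = 1455$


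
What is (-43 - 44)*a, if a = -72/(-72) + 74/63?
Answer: -3973/21 ≈ -189.19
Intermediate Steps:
a = 137/63 (a = -72*(-1/72) + 74*(1/63) = 1 + 74/63 = 137/63 ≈ 2.1746)
(-43 - 44)*a = (-43 - 44)*(137/63) = -87*137/63 = -3973/21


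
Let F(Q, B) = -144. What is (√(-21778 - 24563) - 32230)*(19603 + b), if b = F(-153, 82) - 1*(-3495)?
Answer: -739807420 + 68862*I*√5149 ≈ -7.3981e+8 + 4.9413e+6*I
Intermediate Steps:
b = 3351 (b = -144 - 1*(-3495) = -144 + 3495 = 3351)
(√(-21778 - 24563) - 32230)*(19603 + b) = (√(-21778 - 24563) - 32230)*(19603 + 3351) = (√(-46341) - 32230)*22954 = (3*I*√5149 - 32230)*22954 = (-32230 + 3*I*√5149)*22954 = -739807420 + 68862*I*√5149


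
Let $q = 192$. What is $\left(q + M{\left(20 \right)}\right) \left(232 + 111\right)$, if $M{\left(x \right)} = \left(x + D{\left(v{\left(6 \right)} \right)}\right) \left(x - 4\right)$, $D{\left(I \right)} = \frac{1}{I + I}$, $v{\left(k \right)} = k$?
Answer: $\frac{528220}{3} \approx 1.7607 \cdot 10^{5}$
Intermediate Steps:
$D{\left(I \right)} = \frac{1}{2 I}$
$M{\left(x \right)} = \left(-4 + x\right) \left(\frac{1}{12} + x\right)$ ($M{\left(x \right)} = \left(x + \frac{1}{2 \cdot 6}\right) \left(x - 4\right) = \left(x + \frac{1}{2} \cdot \frac{1}{6}\right) \left(-4 + x\right) = \left(x + \frac{1}{12}\right) \left(-4 + x\right) = \left(\frac{1}{12} + x\right) \left(-4 + x\right) = \left(-4 + x\right) \left(\frac{1}{12} + x\right)$)
$\left(q + M{\left(20 \right)}\right) \left(232 + 111\right) = \left(192 - \left(\frac{236}{3} - 400\right)\right) \left(232 + 111\right) = \left(192 - - \frac{964}{3}\right) 343 = \left(192 + \frac{964}{3}\right) 343 = \frac{1540}{3} \cdot 343 = \frac{528220}{3}$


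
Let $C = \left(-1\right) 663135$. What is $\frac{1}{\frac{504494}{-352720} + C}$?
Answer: $- \frac{176360}{116950740847} \approx -1.508 \cdot 10^{-6}$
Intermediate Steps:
$C = -663135$
$\frac{1}{\frac{504494}{-352720} + C} = \frac{1}{\frac{504494}{-352720} - 663135} = \frac{1}{504494 \left(- \frac{1}{352720}\right) - 663135} = \frac{1}{- \frac{252247}{176360} - 663135} = \frac{1}{- \frac{116950740847}{176360}} = - \frac{176360}{116950740847}$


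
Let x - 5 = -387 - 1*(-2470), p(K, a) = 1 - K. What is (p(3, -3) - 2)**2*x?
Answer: 33408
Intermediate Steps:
x = 2088 (x = 5 + (-387 - 1*(-2470)) = 5 + (-387 + 2470) = 5 + 2083 = 2088)
(p(3, -3) - 2)**2*x = ((1 - 1*3) - 2)**2*2088 = ((1 - 3) - 2)**2*2088 = (-2 - 2)**2*2088 = (-4)**2*2088 = 16*2088 = 33408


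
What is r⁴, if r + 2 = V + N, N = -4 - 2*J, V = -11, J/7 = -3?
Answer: 390625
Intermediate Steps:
J = -21 (J = 7*(-3) = -21)
N = 38 (N = -4 - 2*(-21) = -4 + 42 = 38)
r = 25 (r = -2 + (-11 + 38) = -2 + 27 = 25)
r⁴ = 25⁴ = 390625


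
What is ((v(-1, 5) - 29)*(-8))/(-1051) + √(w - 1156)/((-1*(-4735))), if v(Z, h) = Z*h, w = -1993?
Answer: -272/1051 + I*√3149/4735 ≈ -0.2588 + 0.011851*I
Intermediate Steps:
((v(-1, 5) - 29)*(-8))/(-1051) + √(w - 1156)/((-1*(-4735))) = ((-1*5 - 29)*(-8))/(-1051) + √(-1993 - 1156)/((-1*(-4735))) = ((-5 - 29)*(-8))*(-1/1051) + √(-3149)/4735 = -34*(-8)*(-1/1051) + (I*√3149)*(1/4735) = 272*(-1/1051) + I*√3149/4735 = -272/1051 + I*√3149/4735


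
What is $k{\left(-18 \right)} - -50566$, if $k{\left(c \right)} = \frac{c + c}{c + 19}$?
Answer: $50530$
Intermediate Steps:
$k{\left(c \right)} = \frac{2 c}{19 + c}$
$k{\left(-18 \right)} - -50566 = 2 \left(-18\right) \frac{1}{19 - 18} - -50566 = 2 \left(-18\right) 1^{-1} + 50566 = 2 \left(-18\right) 1 + 50566 = -36 + 50566 = 50530$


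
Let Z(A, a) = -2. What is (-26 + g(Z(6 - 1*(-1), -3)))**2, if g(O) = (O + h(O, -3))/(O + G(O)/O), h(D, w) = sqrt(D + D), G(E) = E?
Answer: 572 + 96*I ≈ 572.0 + 96.0*I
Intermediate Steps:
h(D, w) = sqrt(2)*sqrt(D) (h(D, w) = sqrt(2*D) = sqrt(2)*sqrt(D))
g(O) = (O + sqrt(2)*sqrt(O))/(1 + O) (g(O) = (O + sqrt(2)*sqrt(O))/(O + O/O) = (O + sqrt(2)*sqrt(O))/(O + 1) = (O + sqrt(2)*sqrt(O))/(1 + O))
(-26 + g(Z(6 - 1*(-1), -3)))**2 = (-26 + (-2 + sqrt(2)*sqrt(-2))/(1 - 2))**2 = (-26 + (-2 + sqrt(2)*(I*sqrt(2)))/(-1))**2 = (-26 - (-2 + 2*I))**2 = (-26 + (2 - 2*I))**2 = (-24 - 2*I)**2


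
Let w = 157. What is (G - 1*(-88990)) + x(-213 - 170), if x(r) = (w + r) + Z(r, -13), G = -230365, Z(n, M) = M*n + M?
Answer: -136635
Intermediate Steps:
Z(n, M) = M + M*n
x(r) = 144 - 12*r (x(r) = (157 + r) - 13*(1 + r) = (157 + r) + (-13 - 13*r) = 144 - 12*r)
(G - 1*(-88990)) + x(-213 - 170) = (-230365 - 1*(-88990)) + (144 - 12*(-213 - 170)) = (-230365 + 88990) + (144 - 12*(-383)) = -141375 + (144 + 4596) = -141375 + 4740 = -136635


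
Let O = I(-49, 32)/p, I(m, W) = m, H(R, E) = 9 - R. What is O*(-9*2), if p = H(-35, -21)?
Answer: 441/22 ≈ 20.045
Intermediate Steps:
p = 44 (p = 9 - 1*(-35) = 9 + 35 = 44)
O = -49/44 ≈ -1.1136
O*(-9*2) = -(-441)*2/44 = -49/44*(-18) = 441/22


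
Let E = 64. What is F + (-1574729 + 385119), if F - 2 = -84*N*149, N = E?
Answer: -1990632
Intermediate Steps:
N = 64
F = -801022 (F = 2 - 84*64*149 = 2 - 5376*149 = 2 - 801024 = -801022)
F + (-1574729 + 385119) = -801022 + (-1574729 + 385119) = -801022 - 1189610 = -1990632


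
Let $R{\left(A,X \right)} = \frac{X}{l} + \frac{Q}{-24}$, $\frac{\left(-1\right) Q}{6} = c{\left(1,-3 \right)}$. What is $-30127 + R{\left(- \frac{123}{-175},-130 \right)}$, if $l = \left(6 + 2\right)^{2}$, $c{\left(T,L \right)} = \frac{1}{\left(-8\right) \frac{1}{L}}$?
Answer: $- \frac{482063}{16} \approx -30129.0$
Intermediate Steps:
$c{\left(T,L \right)} = - \frac{L}{8}$
$Q = - \frac{9}{4}$ ($Q = - 6 \left(\left(- \frac{1}{8}\right) \left(-3\right)\right) = \left(-6\right) \frac{3}{8} = - \frac{9}{4} \approx -2.25$)
$l = 64$ ($l = 8^{2} = 64$)
$R{\left(A,X \right)} = \frac{3}{32} + \frac{X}{64}$ ($R{\left(A,X \right)} = \frac{X}{64} - \frac{9}{4 \left(-24\right)} = X \frac{1}{64} - - \frac{3}{32} = \frac{X}{64} + \frac{3}{32} = \frac{3}{32} + \frac{X}{64}$)
$-30127 + R{\left(- \frac{123}{-175},-130 \right)} = -30127 + \left(\frac{3}{32} + \frac{1}{64} \left(-130\right)\right) = -30127 + \left(\frac{3}{32} - \frac{65}{32}\right) = -30127 - \frac{31}{16} = - \frac{482063}{16}$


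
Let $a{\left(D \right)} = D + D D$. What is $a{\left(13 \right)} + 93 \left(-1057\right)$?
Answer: $-98119$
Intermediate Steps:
$a{\left(D \right)} = D + D^{2}$
$a{\left(13 \right)} + 93 \left(-1057\right) = 13 \left(1 + 13\right) + 93 \left(-1057\right) = 13 \cdot 14 - 98301 = 182 - 98301 = -98119$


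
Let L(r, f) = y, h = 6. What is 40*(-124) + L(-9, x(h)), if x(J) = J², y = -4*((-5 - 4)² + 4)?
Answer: -5300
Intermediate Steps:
y = -340 (y = -4*((-9)² + 4) = -4*(81 + 4) = -4*85 = -340)
L(r, f) = -340
40*(-124) + L(-9, x(h)) = 40*(-124) - 340 = -4960 - 340 = -5300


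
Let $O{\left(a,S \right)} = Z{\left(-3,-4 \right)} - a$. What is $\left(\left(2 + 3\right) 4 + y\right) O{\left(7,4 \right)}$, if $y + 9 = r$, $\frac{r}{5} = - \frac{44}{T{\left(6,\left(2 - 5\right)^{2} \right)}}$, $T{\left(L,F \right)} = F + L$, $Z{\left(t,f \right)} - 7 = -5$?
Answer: $\frac{55}{3} \approx 18.333$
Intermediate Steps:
$Z{\left(t,f \right)} = 2$ ($Z{\left(t,f \right)} = 7 - 5 = 2$)
$O{\left(a,S \right)} = 2 - a$
$r = - \frac{44}{3}$ ($r = 5 \left(- \frac{44}{\left(2 - 5\right)^{2} + 6}\right) = 5 \left(- \frac{44}{\left(-3\right)^{2} + 6}\right) = 5 \left(- \frac{44}{9 + 6}\right) = 5 \left(- \frac{44}{15}\right) = - \frac{44}{3} \approx -14.667$)
$y = - \frac{71}{3}$ ($y = -9 - \frac{44}{3} = - \frac{71}{3} \approx -23.667$)
$\left(\left(2 + 3\right) 4 + y\right) O{\left(7,4 \right)} = \left(\left(2 + 3\right) 4 - \frac{71}{3}\right) \left(2 - 7\right) = \left(5 \cdot 4 - \frac{71}{3}\right) \left(2 - 7\right) = \left(20 - \frac{71}{3}\right) \left(-5\right) = \left(- \frac{11}{3}\right) \left(-5\right) = \frac{55}{3}$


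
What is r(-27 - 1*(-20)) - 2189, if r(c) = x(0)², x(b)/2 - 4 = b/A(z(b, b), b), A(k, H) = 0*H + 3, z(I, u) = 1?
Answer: -2125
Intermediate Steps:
A(k, H) = 3 (A(k, H) = 0 + 3 = 3)
x(b) = 8 + 2*b/3 (x(b) = 8 + 2*(b/3) = 8 + 2*b/3)
r(c) = 64 (r(c) = (8 + (⅔)*0)² = (8 + 0)² = 8² = 64)
r(-27 - 1*(-20)) - 2189 = 64 - 2189 = -2125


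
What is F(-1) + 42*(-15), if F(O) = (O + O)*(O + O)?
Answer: -626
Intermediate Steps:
F(O) = 4*O**2 (F(O) = (2*O)*(2*O) = 4*O**2)
F(-1) + 42*(-15) = 4*(-1)**2 + 42*(-15) = 4*1 - 630 = 4 - 630 = -626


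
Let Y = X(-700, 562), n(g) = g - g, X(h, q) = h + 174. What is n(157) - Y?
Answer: 526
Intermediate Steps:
X(h, q) = 174 + h
n(g) = 0
Y = -526 (Y = 174 - 700 = -526)
n(157) - Y = 0 - 1*(-526) = 0 + 526 = 526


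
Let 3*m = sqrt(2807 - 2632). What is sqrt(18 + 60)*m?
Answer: 5*sqrt(546)/3 ≈ 38.944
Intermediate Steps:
m = 5*sqrt(7)/3 (m = sqrt(2807 - 2632)/3 = sqrt(175)/3 = (5*sqrt(7))/3 = 5*sqrt(7)/3 ≈ 4.4096)
sqrt(18 + 60)*m = sqrt(18 + 60)*(5*sqrt(7)/3) = sqrt(78)*(5*sqrt(7)/3) = 5*sqrt(546)/3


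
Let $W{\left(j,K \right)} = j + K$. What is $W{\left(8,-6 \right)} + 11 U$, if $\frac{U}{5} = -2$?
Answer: $-108$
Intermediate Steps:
$U = -10$ ($U = 5 \left(-2\right) = -10$)
$W{\left(j,K \right)} = K + j$
$W{\left(8,-6 \right)} + 11 U = \left(-6 + 8\right) + 11 \left(-10\right) = 2 - 110 = -108$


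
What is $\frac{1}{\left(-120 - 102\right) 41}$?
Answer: $- \frac{1}{9102} \approx -0.00010987$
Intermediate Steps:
$\frac{1}{\left(-120 - 102\right) 41} = \frac{1}{\left(-222\right) 41} = \frac{1}{-9102} = - \frac{1}{9102}$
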